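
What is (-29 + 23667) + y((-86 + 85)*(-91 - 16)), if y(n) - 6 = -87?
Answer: 23557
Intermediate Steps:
y(n) = -81 (y(n) = 6 - 87 = -81)
(-29 + 23667) + y((-86 + 85)*(-91 - 16)) = (-29 + 23667) - 81 = 23638 - 81 = 23557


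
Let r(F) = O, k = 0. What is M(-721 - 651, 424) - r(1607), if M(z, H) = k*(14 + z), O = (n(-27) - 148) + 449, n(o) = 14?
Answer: -315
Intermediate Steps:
O = 315 (O = (14 - 148) + 449 = -134 + 449 = 315)
M(z, H) = 0 (M(z, H) = 0*(14 + z) = 0)
r(F) = 315
M(-721 - 651, 424) - r(1607) = 0 - 1*315 = 0 - 315 = -315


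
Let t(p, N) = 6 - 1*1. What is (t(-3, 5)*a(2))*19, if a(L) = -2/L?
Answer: -95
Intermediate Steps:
t(p, N) = 5 (t(p, N) = 6 - 1 = 5)
(t(-3, 5)*a(2))*19 = (5*(-2/2))*19 = (5*(-2*½))*19 = (5*(-1))*19 = -5*19 = -95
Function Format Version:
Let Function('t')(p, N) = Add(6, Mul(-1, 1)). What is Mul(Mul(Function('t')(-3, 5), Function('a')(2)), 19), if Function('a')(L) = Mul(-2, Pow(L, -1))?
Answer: -95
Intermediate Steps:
Function('t')(p, N) = 5 (Function('t')(p, N) = Add(6, -1) = 5)
Mul(Mul(Function('t')(-3, 5), Function('a')(2)), 19) = Mul(Mul(5, Mul(-2, Pow(2, -1))), 19) = Mul(Mul(5, Mul(-2, Rational(1, 2))), 19) = Mul(Mul(5, -1), 19) = Mul(-5, 19) = -95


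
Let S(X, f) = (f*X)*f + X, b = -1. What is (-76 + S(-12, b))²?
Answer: 10000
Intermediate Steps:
S(X, f) = X + X*f² (S(X, f) = (X*f)*f + X = X*f² + X = X + X*f²)
(-76 + S(-12, b))² = (-76 - 12*(1 + (-1)²))² = (-76 - 12*(1 + 1))² = (-76 - 12*2)² = (-76 - 24)² = (-100)² = 10000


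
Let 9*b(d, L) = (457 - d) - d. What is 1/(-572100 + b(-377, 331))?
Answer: -9/5147689 ≈ -1.7484e-6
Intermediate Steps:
b(d, L) = 457/9 - 2*d/9 (b(d, L) = ((457 - d) - d)/9 = (457 - 2*d)/9 = 457/9 - 2*d/9)
1/(-572100 + b(-377, 331)) = 1/(-572100 + (457/9 - 2/9*(-377))) = 1/(-572100 + (457/9 + 754/9)) = 1/(-572100 + 1211/9) = 1/(-5147689/9) = -9/5147689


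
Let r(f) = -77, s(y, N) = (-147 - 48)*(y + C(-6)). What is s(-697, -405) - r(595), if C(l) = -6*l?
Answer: 128972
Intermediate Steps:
s(y, N) = -7020 - 195*y (s(y, N) = (-147 - 48)*(y - 6*(-6)) = -195*(y + 36) = -195*(36 + y) = -7020 - 195*y)
s(-697, -405) - r(595) = (-7020 - 195*(-697)) - 1*(-77) = (-7020 + 135915) + 77 = 128895 + 77 = 128972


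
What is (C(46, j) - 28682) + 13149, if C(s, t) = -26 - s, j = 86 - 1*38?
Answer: -15605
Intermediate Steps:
j = 48 (j = 86 - 38 = 48)
(C(46, j) - 28682) + 13149 = ((-26 - 1*46) - 28682) + 13149 = ((-26 - 46) - 28682) + 13149 = (-72 - 28682) + 13149 = -28754 + 13149 = -15605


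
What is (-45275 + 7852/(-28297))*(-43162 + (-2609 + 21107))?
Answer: 31598395253928/28297 ≈ 1.1167e+9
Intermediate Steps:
(-45275 + 7852/(-28297))*(-43162 + (-2609 + 21107)) = (-45275 + 7852*(-1/28297))*(-43162 + 18498) = (-45275 - 7852/28297)*(-24664) = -1281154527/28297*(-24664) = 31598395253928/28297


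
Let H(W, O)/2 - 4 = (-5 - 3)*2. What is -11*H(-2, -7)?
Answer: 264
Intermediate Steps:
H(W, O) = -24 (H(W, O) = 8 + 2*((-5 - 3)*2) = 8 + 2*(-8*2) = 8 + 2*(-16) = 8 - 32 = -24)
-11*H(-2, -7) = -11*(-24) = 264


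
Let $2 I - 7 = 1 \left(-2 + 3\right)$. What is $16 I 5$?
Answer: $320$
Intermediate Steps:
$I = 4$ ($I = \frac{7}{2} + \frac{1 \left(-2 + 3\right)}{2} = \frac{7}{2} + \frac{1 \cdot 1}{2} = \frac{7}{2} + \frac{1}{2} \cdot 1 = \frac{7}{2} + \frac{1}{2} = 4$)
$16 I 5 = 16 \cdot 4 \cdot 5 = 64 \cdot 5 = 320$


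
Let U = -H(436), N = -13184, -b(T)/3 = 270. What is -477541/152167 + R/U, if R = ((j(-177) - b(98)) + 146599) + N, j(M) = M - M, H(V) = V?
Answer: -20632823451/66344812 ≈ -310.99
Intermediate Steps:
b(T) = -810 (b(T) = -3*270 = -810)
j(M) = 0
U = -436 (U = -1*436 = -436)
R = 134225 (R = ((0 - 1*(-810)) + 146599) - 13184 = ((0 + 810) + 146599) - 13184 = (810 + 146599) - 13184 = 147409 - 13184 = 134225)
-477541/152167 + R/U = -477541/152167 + 134225/(-436) = -477541*1/152167 + 134225*(-1/436) = -477541/152167 - 134225/436 = -20632823451/66344812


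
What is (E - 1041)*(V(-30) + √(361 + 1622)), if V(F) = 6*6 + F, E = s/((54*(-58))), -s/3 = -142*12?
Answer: -181418/29 - 90709*√1983/87 ≈ -52685.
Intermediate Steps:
s = 5112 (s = -(-426)*12 = -3*(-1704) = 5112)
E = -142/87 (E = 5112/((54*(-58))) = 5112/(-3132) = 5112*(-1/3132) = -142/87 ≈ -1.6322)
V(F) = 36 + F
(E - 1041)*(V(-30) + √(361 + 1622)) = (-142/87 - 1041)*((36 - 30) + √(361 + 1622)) = -90709*(6 + √1983)/87 = -181418/29 - 90709*√1983/87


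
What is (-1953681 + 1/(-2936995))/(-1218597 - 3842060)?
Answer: 5737951328596/14863124305715 ≈ 0.38605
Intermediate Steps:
(-1953681 + 1/(-2936995))/(-1218597 - 3842060) = (-1953681 - 1/2936995)/(-5060657) = -5737951328596/2936995*(-1/5060657) = 5737951328596/14863124305715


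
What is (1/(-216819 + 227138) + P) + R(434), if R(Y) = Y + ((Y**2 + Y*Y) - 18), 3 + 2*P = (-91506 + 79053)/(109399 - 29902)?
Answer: 103122648408811/273443181 ≈ 3.7713e+5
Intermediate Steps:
P = -41824/26499 (P = -3/2 + ((-91506 + 79053)/(109399 - 29902))/2 = -3/2 + (-12453/79497)/2 = -3/2 + (-12453*1/79497)/2 = -3/2 + (1/2)*(-4151/26499) = -3/2 - 4151/52998 = -41824/26499 ≈ -1.5783)
R(Y) = -18 + Y + 2*Y**2 (R(Y) = Y + ((Y**2 + Y**2) - 18) = Y + (2*Y**2 - 18) = Y + (-18 + 2*Y**2) = -18 + Y + 2*Y**2)
(1/(-216819 + 227138) + P) + R(434) = (1/(-216819 + 227138) - 41824/26499) + (-18 + 434 + 2*434**2) = (1/10319 - 41824/26499) + (-18 + 434 + 2*188356) = (1/10319 - 41824/26499) + (-18 + 434 + 376712) = -431555357/273443181 + 377128 = 103122648408811/273443181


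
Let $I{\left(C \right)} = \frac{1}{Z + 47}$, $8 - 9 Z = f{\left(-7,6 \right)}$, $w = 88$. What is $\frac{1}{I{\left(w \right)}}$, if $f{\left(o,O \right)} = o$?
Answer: $\frac{146}{3} \approx 48.667$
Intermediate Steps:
$Z = \frac{5}{3}$ ($Z = \frac{8}{9} - - \frac{7}{9} = \frac{8}{9} + \frac{7}{9} = \frac{5}{3} \approx 1.6667$)
$I{\left(C \right)} = \frac{3}{146}$ ($I{\left(C \right)} = \frac{1}{\frac{5}{3} + 47} = \frac{1}{\frac{146}{3}} = \frac{3}{146}$)
$\frac{1}{I{\left(w \right)}} = \frac{1}{\frac{3}{146}} = \frac{146}{3}$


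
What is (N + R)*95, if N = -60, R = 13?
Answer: -4465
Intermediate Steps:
(N + R)*95 = (-60 + 13)*95 = -47*95 = -4465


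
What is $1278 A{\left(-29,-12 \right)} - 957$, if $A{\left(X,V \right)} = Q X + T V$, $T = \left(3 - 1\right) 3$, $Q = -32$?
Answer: $1093011$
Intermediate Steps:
$T = 6$ ($T = 2 \cdot 3 = 6$)
$A{\left(X,V \right)} = - 32 X + 6 V$
$1278 A{\left(-29,-12 \right)} - 957 = 1278 \left(\left(-32\right) \left(-29\right) + 6 \left(-12\right)\right) - 957 = 1278 \left(928 - 72\right) - 957 = 1278 \cdot 856 - 957 = 1093968 - 957 = 1093011$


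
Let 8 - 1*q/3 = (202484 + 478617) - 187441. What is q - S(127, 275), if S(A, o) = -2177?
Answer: -1478779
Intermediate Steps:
q = -1480956 (q = 24 - 3*((202484 + 478617) - 187441) = 24 - 3*(681101 - 187441) = 24 - 3*493660 = 24 - 1480980 = -1480956)
q - S(127, 275) = -1480956 - 1*(-2177) = -1480956 + 2177 = -1478779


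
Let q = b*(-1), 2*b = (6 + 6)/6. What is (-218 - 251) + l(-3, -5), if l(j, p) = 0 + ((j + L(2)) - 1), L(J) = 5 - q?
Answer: -467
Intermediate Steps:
b = 1 (b = ((6 + 6)/6)/2 = (12*(⅙))/2 = (½)*2 = 1)
q = -1 (q = 1*(-1) = -1)
L(J) = 6 (L(J) = 5 - 1*(-1) = 5 + 1 = 6)
l(j, p) = 5 + j (l(j, p) = 0 + ((j + 6) - 1) = 0 + ((6 + j) - 1) = 0 + (5 + j) = 5 + j)
(-218 - 251) + l(-3, -5) = (-218 - 251) + (5 - 3) = -469 + 2 = -467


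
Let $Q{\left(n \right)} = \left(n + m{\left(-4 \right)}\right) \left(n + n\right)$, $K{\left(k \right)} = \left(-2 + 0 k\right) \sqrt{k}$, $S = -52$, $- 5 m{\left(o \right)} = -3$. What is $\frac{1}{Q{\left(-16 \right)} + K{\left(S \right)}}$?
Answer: $\frac{770}{379781} + \frac{25 i \sqrt{13}}{1519124} \approx 0.0020275 + 5.9336 \cdot 10^{-5} i$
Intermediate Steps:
$m{\left(o \right)} = \frac{3}{5}$ ($m{\left(o \right)} = \left(- \frac{1}{5}\right) \left(-3\right) = \frac{3}{5}$)
$K{\left(k \right)} = - 2 \sqrt{k}$ ($K{\left(k \right)} = \left(-2 + 0\right) \sqrt{k} = - 2 \sqrt{k}$)
$Q{\left(n \right)} = 2 n \left(\frac{3}{5} + n\right)$ ($Q{\left(n \right)} = \left(n + \frac{3}{5}\right) \left(n + n\right) = \left(\frac{3}{5} + n\right) 2 n = 2 n \left(\frac{3}{5} + n\right)$)
$\frac{1}{Q{\left(-16 \right)} + K{\left(S \right)}} = \frac{1}{\frac{2}{5} \left(-16\right) \left(3 + 5 \left(-16\right)\right) - 2 \sqrt{-52}} = \frac{1}{\frac{2}{5} \left(-16\right) \left(3 - 80\right) - 2 \cdot 2 i \sqrt{13}} = \frac{1}{\frac{2}{5} \left(-16\right) \left(-77\right) - 4 i \sqrt{13}} = \frac{1}{\frac{2464}{5} - 4 i \sqrt{13}}$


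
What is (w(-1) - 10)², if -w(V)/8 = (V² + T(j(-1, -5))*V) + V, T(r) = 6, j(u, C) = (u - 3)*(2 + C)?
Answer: 1444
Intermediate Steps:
j(u, C) = (-3 + u)*(2 + C)
w(V) = -56*V - 8*V² (w(V) = -8*((V² + 6*V) + V) = -8*(V² + 7*V) = -56*V - 8*V²)
(w(-1) - 10)² = (-8*(-1)*(7 - 1) - 10)² = (-8*(-1)*6 - 10)² = (48 - 10)² = 38² = 1444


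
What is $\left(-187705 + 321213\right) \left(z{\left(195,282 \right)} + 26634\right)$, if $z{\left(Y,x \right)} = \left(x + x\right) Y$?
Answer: $18239061912$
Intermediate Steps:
$z{\left(Y,x \right)} = 2 Y x$ ($z{\left(Y,x \right)} = 2 x Y = 2 Y x$)
$\left(-187705 + 321213\right) \left(z{\left(195,282 \right)} + 26634\right) = \left(-187705 + 321213\right) \left(2 \cdot 195 \cdot 282 + 26634\right) = 133508 \left(109980 + 26634\right) = 133508 \cdot 136614 = 18239061912$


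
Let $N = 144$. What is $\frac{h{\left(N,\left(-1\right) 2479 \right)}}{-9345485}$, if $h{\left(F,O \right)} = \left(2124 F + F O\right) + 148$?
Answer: $\frac{50972}{9345485} \approx 0.0054542$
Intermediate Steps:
$h{\left(F,O \right)} = 148 + 2124 F + F O$
$\frac{h{\left(N,\left(-1\right) 2479 \right)}}{-9345485} = \frac{148 + 2124 \cdot 144 + 144 \left(\left(-1\right) 2479\right)}{-9345485} = \left(148 + 305856 + 144 \left(-2479\right)\right) \left(- \frac{1}{9345485}\right) = \left(148 + 305856 - 356976\right) \left(- \frac{1}{9345485}\right) = \left(-50972\right) \left(- \frac{1}{9345485}\right) = \frac{50972}{9345485}$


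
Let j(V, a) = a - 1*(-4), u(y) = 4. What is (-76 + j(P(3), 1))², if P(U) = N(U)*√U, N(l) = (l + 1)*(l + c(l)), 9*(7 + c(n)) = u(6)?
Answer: 5041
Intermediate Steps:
c(n) = -59/9 (c(n) = -7 + (⅑)*4 = -7 + 4/9 = -59/9)
N(l) = (1 + l)*(-59/9 + l) (N(l) = (l + 1)*(l - 59/9) = (1 + l)*(-59/9 + l))
P(U) = √U*(-59/9 + U² - 50*U/9) (P(U) = (-59/9 + U² - 50*U/9)*√U = √U*(-59/9 + U² - 50*U/9))
j(V, a) = 4 + a (j(V, a) = a + 4 = 4 + a)
(-76 + j(P(3), 1))² = (-76 + (4 + 1))² = (-76 + 5)² = (-71)² = 5041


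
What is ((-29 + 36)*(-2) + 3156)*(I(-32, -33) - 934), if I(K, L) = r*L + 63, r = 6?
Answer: -3358798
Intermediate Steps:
I(K, L) = 63 + 6*L (I(K, L) = 6*L + 63 = 63 + 6*L)
((-29 + 36)*(-2) + 3156)*(I(-32, -33) - 934) = ((-29 + 36)*(-2) + 3156)*((63 + 6*(-33)) - 934) = (7*(-2) + 3156)*((63 - 198) - 934) = (-14 + 3156)*(-135 - 934) = 3142*(-1069) = -3358798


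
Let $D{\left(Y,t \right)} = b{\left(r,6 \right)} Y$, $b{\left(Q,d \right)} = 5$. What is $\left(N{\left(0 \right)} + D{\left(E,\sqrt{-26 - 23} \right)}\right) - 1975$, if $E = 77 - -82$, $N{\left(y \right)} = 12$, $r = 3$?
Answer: $-1168$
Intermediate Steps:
$E = 159$ ($E = 77 + 82 = 159$)
$D{\left(Y,t \right)} = 5 Y$
$\left(N{\left(0 \right)} + D{\left(E,\sqrt{-26 - 23} \right)}\right) - 1975 = \left(12 + 5 \cdot 159\right) - 1975 = \left(12 + 795\right) - 1975 = 807 - 1975 = -1168$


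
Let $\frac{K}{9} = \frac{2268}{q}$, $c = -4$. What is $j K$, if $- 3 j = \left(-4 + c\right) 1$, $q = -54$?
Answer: $-1008$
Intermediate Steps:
$j = \frac{8}{3}$ ($j = - \frac{\left(-4 - 4\right) 1}{3} = - \frac{\left(-8\right) 1}{3} = \left(- \frac{1}{3}\right) \left(-8\right) = \frac{8}{3} \approx 2.6667$)
$K = -378$ ($K = 9 \frac{2268}{-54} = 9 \cdot 2268 \left(- \frac{1}{54}\right) = 9 \left(-42\right) = -378$)
$j K = \frac{8}{3} \left(-378\right) = -1008$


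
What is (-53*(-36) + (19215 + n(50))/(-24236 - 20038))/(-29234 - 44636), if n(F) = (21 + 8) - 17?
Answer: -5630371/218034692 ≈ -0.025823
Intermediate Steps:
n(F) = 12 (n(F) = 29 - 17 = 12)
(-53*(-36) + (19215 + n(50))/(-24236 - 20038))/(-29234 - 44636) = (-53*(-36) + (19215 + 12)/(-24236 - 20038))/(-29234 - 44636) = (1908 + 19227/(-44274))/(-73870) = (1908 + 19227*(-1/44274))*(-1/73870) = (1908 - 6409/14758)*(-1/73870) = (28151855/14758)*(-1/73870) = -5630371/218034692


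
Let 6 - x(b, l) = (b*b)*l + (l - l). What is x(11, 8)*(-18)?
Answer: 17316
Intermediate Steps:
x(b, l) = 6 - l*b² (x(b, l) = 6 - ((b*b)*l + (l - l)) = 6 - (b²*l + 0) = 6 - (l*b² + 0) = 6 - l*b²)
x(11, 8)*(-18) = (6 - 1*8*11²)*(-18) = (6 - 1*8*121)*(-18) = (6 - 968)*(-18) = -962*(-18) = 17316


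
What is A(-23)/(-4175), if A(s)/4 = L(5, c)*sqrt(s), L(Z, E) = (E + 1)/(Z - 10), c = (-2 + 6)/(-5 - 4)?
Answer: 4*I*sqrt(23)/37575 ≈ 0.00051053*I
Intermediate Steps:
c = -4/9 (c = 4/(-9) = 4*(-1/9) = -4/9 ≈ -0.44444)
L(Z, E) = (1 + E)/(-10 + Z)
A(s) = -4*sqrt(s)/9 (A(s) = 4*(((1 - 4/9)/(-10 + 5))*sqrt(s)) = 4*(((5/9)/(-5))*sqrt(s)) = 4*((-1/5*5/9)*sqrt(s)) = 4*(-sqrt(s)/9) = -4*sqrt(s)/9)
A(-23)/(-4175) = -4*I*sqrt(23)/9/(-4175) = -4*I*sqrt(23)/9*(-1/4175) = 4*I*sqrt(23)/37575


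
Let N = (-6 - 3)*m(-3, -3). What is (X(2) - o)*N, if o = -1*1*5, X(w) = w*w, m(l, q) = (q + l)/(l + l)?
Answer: -81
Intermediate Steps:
m(l, q) = (l + q)/(2*l) (m(l, q) = (l + q)/((2*l)) = (l + q)*(1/(2*l)) = (l + q)/(2*l))
X(w) = w²
o = -5 (o = -1*5 = -5)
N = -9 (N = (-6 - 3)*((½)*(-3 - 3)/(-3)) = -9*(-1)*(-6)/(2*3) = -9*1 = -9)
(X(2) - o)*N = (2² - 1*(-5))*(-9) = (4 + 5)*(-9) = 9*(-9) = -81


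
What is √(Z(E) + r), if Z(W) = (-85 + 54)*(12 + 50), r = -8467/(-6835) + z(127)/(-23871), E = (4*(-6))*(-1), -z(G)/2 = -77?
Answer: I*√51132037981575045855/163158285 ≈ 43.827*I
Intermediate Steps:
z(G) = 154 (z(G) = -2*(-77) = 154)
E = 24 (E = -24*(-1) = 24)
r = 201063167/163158285 (r = -8467/(-6835) + 154/(-23871) = -8467*(-1/6835) + 154*(-1/23871) = 8467/6835 - 154/23871 = 201063167/163158285 ≈ 1.2323)
Z(W) = -1922 (Z(W) = -31*62 = -1922)
√(Z(E) + r) = √(-1922 + 201063167/163158285) = √(-313389160603/163158285) = I*√51132037981575045855/163158285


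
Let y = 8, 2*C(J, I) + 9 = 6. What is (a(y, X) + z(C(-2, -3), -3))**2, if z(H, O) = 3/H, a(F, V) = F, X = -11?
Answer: 36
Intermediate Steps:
C(J, I) = -3/2 (C(J, I) = -9/2 + (1/2)*6 = -9/2 + 3 = -3/2)
(a(y, X) + z(C(-2, -3), -3))**2 = (8 + 3/(-3/2))**2 = (8 + 3*(-2/3))**2 = (8 - 2)**2 = 6**2 = 36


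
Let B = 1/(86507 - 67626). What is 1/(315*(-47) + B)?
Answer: -18881/279533204 ≈ -6.7545e-5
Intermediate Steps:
B = 1/18881 ≈ 5.2963e-5
1/(315*(-47) + B) = 1/(315*(-47) + 1/18881) = 1/(-14805 + 1/18881) = 1/(-279533204/18881) = -18881/279533204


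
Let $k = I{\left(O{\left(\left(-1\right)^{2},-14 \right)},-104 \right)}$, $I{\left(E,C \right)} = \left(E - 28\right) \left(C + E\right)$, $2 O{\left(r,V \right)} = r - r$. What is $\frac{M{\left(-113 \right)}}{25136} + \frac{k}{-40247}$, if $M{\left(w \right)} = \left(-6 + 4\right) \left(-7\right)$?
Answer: $- \frac{36316287}{505824296} \approx -0.071796$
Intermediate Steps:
$O{\left(r,V \right)} = 0$ ($O{\left(r,V \right)} = \frac{r - r}{2} = \frac{1}{2} \cdot 0 = 0$)
$I{\left(E,C \right)} = \left(-28 + E\right) \left(C + E\right)$
$k = 2912$ ($k = 0^{2} - -2912 - 0 - 0 = 0 + 2912 + 0 + 0 = 2912$)
$M{\left(w \right)} = 14$ ($M{\left(w \right)} = \left(-2\right) \left(-7\right) = 14$)
$\frac{M{\left(-113 \right)}}{25136} + \frac{k}{-40247} = \frac{14}{25136} + \frac{2912}{-40247} = 14 \cdot \frac{1}{25136} + 2912 \left(- \frac{1}{40247}\right) = \frac{7}{12568} - \frac{2912}{40247} = - \frac{36316287}{505824296}$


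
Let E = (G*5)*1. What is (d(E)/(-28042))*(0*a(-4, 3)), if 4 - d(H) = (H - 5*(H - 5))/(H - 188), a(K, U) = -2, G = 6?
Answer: 0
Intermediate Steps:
E = 30 (E = (6*5)*1 = 30*1 = 30)
d(H) = 4 - (25 - 4*H)/(-188 + H) (d(H) = 4 - (H - 5*(H - 5))/(H - 188) = 4 - (H - 5*(-5 + H))/(-188 + H) = 4 - (H + (25 - 5*H))/(-188 + H) = 4 - (25 - 4*H)/(-188 + H))
(d(E)/(-28042))*(0*a(-4, 3)) = (((-777 + 8*30)/(-188 + 30))/(-28042))*(0*(-2)) = (((-777 + 240)/(-158))*(-1/28042))*0 = (-1/158*(-537)*(-1/28042))*0 = ((537/158)*(-1/28042))*0 = -537/4430636*0 = 0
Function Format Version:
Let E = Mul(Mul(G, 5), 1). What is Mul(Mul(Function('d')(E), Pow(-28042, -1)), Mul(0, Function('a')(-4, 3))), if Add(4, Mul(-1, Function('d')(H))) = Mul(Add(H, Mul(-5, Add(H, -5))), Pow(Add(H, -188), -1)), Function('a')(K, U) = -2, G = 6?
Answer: 0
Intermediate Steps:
E = 30 (E = Mul(Mul(6, 5), 1) = Mul(30, 1) = 30)
Function('d')(H) = Add(4, Mul(-1, Pow(Add(-188, H), -1), Add(25, Mul(-4, H)))) (Function('d')(H) = Add(4, Mul(-1, Mul(Add(H, Mul(-5, Add(H, -5))), Pow(Add(H, -188), -1)))) = Add(4, Mul(-1, Mul(Add(H, Mul(-5, Add(-5, H))), Pow(Add(-188, H), -1)))) = Add(4, Mul(-1, Mul(Add(H, Add(25, Mul(-5, H))), Pow(Add(-188, H), -1)))) = Add(4, Mul(-1, Mul(Add(25, Mul(-4, H)), Pow(Add(-188, H), -1)))) = Add(4, Mul(-1, Mul(Pow(Add(-188, H), -1), Add(25, Mul(-4, H))))) = Add(4, Mul(-1, Pow(Add(-188, H), -1), Add(25, Mul(-4, H)))))
Mul(Mul(Function('d')(E), Pow(-28042, -1)), Mul(0, Function('a')(-4, 3))) = Mul(Mul(Mul(Pow(Add(-188, 30), -1), Add(-777, Mul(8, 30))), Pow(-28042, -1)), Mul(0, -2)) = Mul(Mul(Mul(Pow(-158, -1), Add(-777, 240)), Rational(-1, 28042)), 0) = Mul(Mul(Mul(Rational(-1, 158), -537), Rational(-1, 28042)), 0) = Mul(Mul(Rational(537, 158), Rational(-1, 28042)), 0) = Mul(Rational(-537, 4430636), 0) = 0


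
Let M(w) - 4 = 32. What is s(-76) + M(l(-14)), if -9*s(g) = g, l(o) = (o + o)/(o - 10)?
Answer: 400/9 ≈ 44.444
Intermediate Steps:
l(o) = 2*o/(-10 + o) (l(o) = (2*o)/(-10 + o) = 2*o/(-10 + o))
s(g) = -g/9
M(w) = 36 (M(w) = 4 + 32 = 36)
s(-76) + M(l(-14)) = -⅑*(-76) + 36 = 76/9 + 36 = 400/9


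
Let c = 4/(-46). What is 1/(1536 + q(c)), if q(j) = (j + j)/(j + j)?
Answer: 1/1537 ≈ 0.00065062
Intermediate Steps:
c = -2/23 (c = 4*(-1/46) = -2/23 ≈ -0.086957)
q(j) = 1 (q(j) = (2*j)/((2*j)) = (2*j)*(1/(2*j)) = 1)
1/(1536 + q(c)) = 1/(1536 + 1) = 1/1537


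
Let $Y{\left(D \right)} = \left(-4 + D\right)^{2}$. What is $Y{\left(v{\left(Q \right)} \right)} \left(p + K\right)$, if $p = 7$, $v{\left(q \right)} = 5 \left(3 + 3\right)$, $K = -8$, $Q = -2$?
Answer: $-676$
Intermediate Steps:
$v{\left(q \right)} = 30$ ($v{\left(q \right)} = 5 \cdot 6 = 30$)
$Y{\left(v{\left(Q \right)} \right)} \left(p + K\right) = \left(-4 + 30\right)^{2} \left(7 - 8\right) = 26^{2} \left(-1\right) = 676 \left(-1\right) = -676$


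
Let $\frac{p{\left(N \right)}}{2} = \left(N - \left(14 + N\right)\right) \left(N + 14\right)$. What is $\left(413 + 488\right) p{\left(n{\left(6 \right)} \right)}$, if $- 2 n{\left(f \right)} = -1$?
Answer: $-365806$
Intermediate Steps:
$n{\left(f \right)} = \frac{1}{2}$ ($n{\left(f \right)} = \left(- \frac{1}{2}\right) \left(-1\right) = \frac{1}{2}$)
$p{\left(N \right)} = -392 - 28 N$ ($p{\left(N \right)} = 2 \left(N - \left(14 + N\right)\right) \left(N + 14\right) = 2 \left(- 14 \left(14 + N\right)\right) = 2 \left(-196 - 14 N\right) = -392 - 28 N$)
$\left(413 + 488\right) p{\left(n{\left(6 \right)} \right)} = \left(413 + 488\right) \left(-392 - 14\right) = 901 \left(-392 - 14\right) = 901 \left(-406\right) = -365806$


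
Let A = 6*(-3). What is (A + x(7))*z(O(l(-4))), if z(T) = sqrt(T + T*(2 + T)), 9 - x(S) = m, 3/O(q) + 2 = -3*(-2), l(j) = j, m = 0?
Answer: -27*sqrt(5)/4 ≈ -15.093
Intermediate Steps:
O(q) = 3/4 (O(q) = 3/(-2 - 3*(-2)) = 3/(-2 + 6) = 3/4)
A = -18
x(S) = 9 (x(S) = 9 - 1*0 = 9 + 0 = 9)
(A + x(7))*z(O(l(-4))) = (-18 + 9)*sqrt(3*(3 + 3/4)/4) = -9*3*sqrt(5)/4 = -27*sqrt(5)/4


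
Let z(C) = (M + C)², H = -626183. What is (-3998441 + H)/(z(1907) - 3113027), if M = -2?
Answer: -2312312/257999 ≈ -8.9625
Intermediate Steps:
z(C) = (-2 + C)²
(-3998441 + H)/(z(1907) - 3113027) = (-3998441 - 626183)/((-2 + 1907)² - 3113027) = -4624624/(1905² - 3113027) = -4624624/(3629025 - 3113027) = -4624624/515998 = -4624624*1/515998 = -2312312/257999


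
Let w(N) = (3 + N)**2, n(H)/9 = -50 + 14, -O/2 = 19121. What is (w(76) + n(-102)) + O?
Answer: -32325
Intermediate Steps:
O = -38242 (O = -2*19121 = -38242)
n(H) = -324 (n(H) = 9*(-50 + 14) = 9*(-36) = -324)
(w(76) + n(-102)) + O = ((3 + 76)**2 - 324) - 38242 = (79**2 - 324) - 38242 = (6241 - 324) - 38242 = 5917 - 38242 = -32325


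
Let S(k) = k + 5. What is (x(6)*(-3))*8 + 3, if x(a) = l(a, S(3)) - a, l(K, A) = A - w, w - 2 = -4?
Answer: -93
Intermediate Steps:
w = -2 (w = 2 - 4 = -2)
S(k) = 5 + k
l(K, A) = 2 + A (l(K, A) = A - 1*(-2) = A + 2 = 2 + A)
x(a) = 10 - a (x(a) = (2 + (5 + 3)) - a = (2 + 8) - a = 10 - a)
(x(6)*(-3))*8 + 3 = ((10 - 1*6)*(-3))*8 + 3 = ((10 - 6)*(-3))*8 + 3 = (4*(-3))*8 + 3 = -12*8 + 3 = -96 + 3 = -93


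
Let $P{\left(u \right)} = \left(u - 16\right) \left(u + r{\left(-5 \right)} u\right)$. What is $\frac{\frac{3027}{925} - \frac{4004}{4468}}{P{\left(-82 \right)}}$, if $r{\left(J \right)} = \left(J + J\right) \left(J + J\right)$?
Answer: $\frac{1227617}{419301303050} \approx 2.9278 \cdot 10^{-6}$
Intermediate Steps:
$r{\left(J \right)} = 4 J^{2}$ ($r{\left(J \right)} = 2 J 2 J = 4 J^{2}$)
$P{\left(u \right)} = 101 u \left(-16 + u\right)$ ($P{\left(u \right)} = \left(u - 16\right) \left(u + 4 \left(-5\right)^{2} u\right) = \left(-16 + u\right) \left(u + 4 \cdot 25 u\right) = \left(-16 + u\right) \left(u + 100 u\right) = \left(-16 + u\right) 101 u = 101 u \left(-16 + u\right)$)
$\frac{\frac{3027}{925} - \frac{4004}{4468}}{P{\left(-82 \right)}} = \frac{\frac{3027}{925} - \frac{4004}{4468}}{101 \left(-82\right) \left(-16 - 82\right)} = \frac{3027 \cdot \frac{1}{925} - \frac{1001}{1117}}{101 \left(-82\right) \left(-98\right)} = \frac{\frac{3027}{925} - \frac{1001}{1117}}{811636} = \frac{2455234}{1033225} \cdot \frac{1}{811636} = \frac{1227617}{419301303050}$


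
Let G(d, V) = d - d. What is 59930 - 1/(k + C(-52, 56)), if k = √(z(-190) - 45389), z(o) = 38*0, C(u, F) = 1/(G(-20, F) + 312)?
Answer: 26*(-2293*I + 719160*√45389)/(-I + 312*√45389) ≈ 59930.0 + 0.0046938*I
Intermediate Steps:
G(d, V) = 0
C(u, F) = 1/312 (C(u, F) = 1/(0 + 312) = 1/312)
z(o) = 0
k = I*√45389 (k = √(0 - 45389) = √(-45389) = I*√45389 ≈ 213.05*I)
59930 - 1/(k + C(-52, 56)) = 59930 - 1/(I*√45389 + 1/312) = 59930 - 1/(1/312 + I*√45389)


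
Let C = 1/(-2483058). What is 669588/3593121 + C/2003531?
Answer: 1110374137348604701/5958453005084409186 ≈ 0.18635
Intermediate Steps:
C = -1/2483058 ≈ -4.0273e-7
669588/3593121 + C/2003531 = 669588/3593121 - 1/2483058/2003531 = 669588*(1/3593121) - 1/2483058*1/2003531 = 223196/1197707 - 1/4974883677798 = 1110374137348604701/5958453005084409186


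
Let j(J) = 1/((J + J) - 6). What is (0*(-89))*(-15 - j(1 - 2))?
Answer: 0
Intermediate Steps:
j(J) = 1/(-6 + 2*J) (j(J) = 1/(2*J - 6) = 1/(-6 + 2*J))
(0*(-89))*(-15 - j(1 - 2)) = (0*(-89))*(-15 - 1/(2*(-3 + (1 - 2)))) = 0*(-15 - 1/(2*(-3 - 1))) = 0*(-15 - 1/(2*(-4))) = 0*(-15 - (-1)/(2*4)) = 0*(-15 - 1*(-1/8)) = 0*(-15 + 1/8) = 0*(-119/8) = 0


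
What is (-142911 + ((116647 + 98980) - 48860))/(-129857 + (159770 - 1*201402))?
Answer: -7952/57163 ≈ -0.13911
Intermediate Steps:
(-142911 + ((116647 + 98980) - 48860))/(-129857 + (159770 - 1*201402)) = (-142911 + (215627 - 48860))/(-129857 + (159770 - 201402)) = (-142911 + 166767)/(-129857 - 41632) = 23856/(-171489) = 23856*(-1/171489) = -7952/57163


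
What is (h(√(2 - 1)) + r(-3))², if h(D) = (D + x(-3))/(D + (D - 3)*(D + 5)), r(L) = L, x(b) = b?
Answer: 961/121 ≈ 7.9421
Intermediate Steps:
h(D) = (-3 + D)/(D + (-3 + D)*(5 + D)) (h(D) = (D - 3)/(D + (D - 3)*(D + 5)) = (-3 + D)/(D + (-3 + D)*(5 + D)))
(h(√(2 - 1)) + r(-3))² = ((-3 + √(2 - 1))/(-15 + (√(2 - 1))² + 3*√(2 - 1)) - 3)² = ((-3 + √1)/(-15 + (√1)² + 3*√1) - 3)² = ((-3 + 1)/(-15 + 1² + 3*1) - 3)² = (-2/(-15 + 1 + 3) - 3)² = (-2/(-11) - 3)² = (-1/11*(-2) - 3)² = (2/11 - 3)² = (-31/11)² = 961/121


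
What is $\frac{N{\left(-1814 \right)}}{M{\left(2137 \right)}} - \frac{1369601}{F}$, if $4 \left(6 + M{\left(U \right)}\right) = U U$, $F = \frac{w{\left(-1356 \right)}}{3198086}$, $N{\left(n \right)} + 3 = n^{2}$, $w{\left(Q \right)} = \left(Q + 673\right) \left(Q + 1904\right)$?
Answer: $\frac{10001406423302181859}{854629792790} \approx 1.1703 \cdot 10^{7}$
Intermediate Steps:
$w{\left(Q \right)} = \left(673 + Q\right) \left(1904 + Q\right)$
$N{\left(n \right)} = -3 + n^{2}$
$F = - \frac{187142}{1599043}$ ($F = \frac{1281392 + \left(-1356\right)^{2} + 2577 \left(-1356\right)}{3198086} = \left(1281392 + 1838736 - 3494412\right) \frac{1}{3198086} = \left(-374284\right) \frac{1}{3198086} = - \frac{187142}{1599043} \approx -0.11703$)
$M{\left(U \right)} = -6 + \frac{U^{2}}{4}$ ($M{\left(U \right)} = -6 + \frac{U U}{4} = -6 + \frac{U^{2}}{4}$)
$\frac{N{\left(-1814 \right)}}{M{\left(2137 \right)}} - \frac{1369601}{F} = \frac{-3 + \left(-1814\right)^{2}}{-6 + \frac{2137^{2}}{4}} - \frac{1369601}{- \frac{187142}{1599043}} = \frac{-3 + 3290596}{-6 + \frac{1}{4} \cdot 4566769} - - \frac{2190050891843}{187142} = \frac{3290593}{-6 + \frac{4566769}{4}} + \frac{2190050891843}{187142} = \frac{3290593}{\frac{4566745}{4}} + \frac{2190050891843}{187142} = 3290593 \cdot \frac{4}{4566745} + \frac{2190050891843}{187142} = \frac{13162372}{4566745} + \frac{2190050891843}{187142} = \frac{10001406423302181859}{854629792790}$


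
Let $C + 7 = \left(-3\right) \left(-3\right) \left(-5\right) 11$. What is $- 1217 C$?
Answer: $610934$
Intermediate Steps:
$C = -502$ ($C = -7 + \left(-3\right) \left(-3\right) \left(-5\right) 11 = -7 + 9 \left(-5\right) 11 = -7 - 495 = -502$)
$- 1217 C = \left(-1217\right) \left(-502\right) = 610934$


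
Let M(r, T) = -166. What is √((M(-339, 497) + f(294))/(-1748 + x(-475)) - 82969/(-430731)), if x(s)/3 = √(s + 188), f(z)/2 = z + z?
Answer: √(82969/430731 - 1010/(1748 - 3*I*√287)) ≈ 0.01353 - 0.62038*I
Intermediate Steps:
f(z) = 4*z (f(z) = 2*(z + z) = 2*(2*z) = 4*z)
x(s) = 3*√(188 + s) (x(s) = 3*√(s + 188) = 3*√(188 + s))
√((M(-339, 497) + f(294))/(-1748 + x(-475)) - 82969/(-430731)) = √((-166 + 4*294)/(-1748 + 3*√(188 - 475)) - 82969/(-430731)) = √((-166 + 1176)/(-1748 + 3*√(-287)) - 82969*(-1/430731)) = √(1010/(-1748 + 3*(I*√287)) + 82969/430731) = √(1010/(-1748 + 3*I*√287) + 82969/430731) = √(82969/430731 + 1010/(-1748 + 3*I*√287))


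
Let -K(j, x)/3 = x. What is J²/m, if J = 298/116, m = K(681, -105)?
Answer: 22201/1059660 ≈ 0.020951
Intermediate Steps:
K(j, x) = -3*x
m = 315 (m = -3*(-105) = 315)
J = 149/58 (J = 298*(1/116) = 149/58 ≈ 2.5690)
J²/m = (149/58)²/315 = (22201/3364)*(1/315) = 22201/1059660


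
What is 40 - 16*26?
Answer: -376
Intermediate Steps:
40 - 16*26 = 40 - 416 = -376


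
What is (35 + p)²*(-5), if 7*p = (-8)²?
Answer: -477405/49 ≈ -9743.0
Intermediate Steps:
p = 64/7 (p = (⅐)*(-8)² = (⅐)*64 = 64/7 ≈ 9.1429)
(35 + p)²*(-5) = (35 + 64/7)²*(-5) = (309/7)²*(-5) = (95481/49)*(-5) = -477405/49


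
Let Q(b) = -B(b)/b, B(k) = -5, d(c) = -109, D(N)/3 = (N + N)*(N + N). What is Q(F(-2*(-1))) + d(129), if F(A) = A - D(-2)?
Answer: -5019/46 ≈ -109.11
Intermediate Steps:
D(N) = 12*N² (D(N) = 3*((N + N)*(N + N)) = 3*((2*N)*(2*N)) = 3*(4*N²) = 12*N²)
F(A) = -48 + A (F(A) = A - 12*(-2)² = A - 12*4 = A - 1*48 = A - 48 = -48 + A)
Q(b) = 5/b (Q(b) = -(-5)/b = 5/b)
Q(F(-2*(-1))) + d(129) = 5/(-48 - 2*(-1)) - 109 = 5/(-48 + 2) - 109 = 5/(-46) - 109 = 5*(-1/46) - 109 = -5/46 - 109 = -5019/46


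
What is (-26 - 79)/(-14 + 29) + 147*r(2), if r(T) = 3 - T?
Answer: 140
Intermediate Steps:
(-26 - 79)/(-14 + 29) + 147*r(2) = (-26 - 79)/(-14 + 29) + 147*(3 - 1*2) = -105/15 + 147*(3 - 2) = -105*1/15 + 147*1 = -7 + 147 = 140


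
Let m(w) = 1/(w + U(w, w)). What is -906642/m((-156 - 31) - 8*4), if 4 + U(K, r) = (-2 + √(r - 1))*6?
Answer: 213060870 - 10879704*I*√55 ≈ 2.1306e+8 - 8.0686e+7*I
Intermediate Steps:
U(K, r) = -16 + 6*√(-1 + r) (U(K, r) = -4 + (-2 + √(r - 1))*6 = -4 + (-2 + √(-1 + r))*6 = -4 + (-12 + 6*√(-1 + r)) = -16 + 6*√(-1 + r))
m(w) = 1/(-16 + w + 6*√(-1 + w)) (m(w) = 1/(w + (-16 + 6*√(-1 + w))) = 1/(-16 + w + 6*√(-1 + w)))
-906642/m((-156 - 31) - 8*4) = -(-43518816 + 906642*(-156 - 31) + 5439852*√(-1 + ((-156 - 31) - 8*4))) = -(-213060870 + 5439852*√(-1 + (-187 - 32))) = -(-213060870 + 5439852*√(-1 - 219)) = -(-213060870 + 10879704*I*√55) = -906642*(-235 + 12*I*√55) = 213060870 - 10879704*I*√55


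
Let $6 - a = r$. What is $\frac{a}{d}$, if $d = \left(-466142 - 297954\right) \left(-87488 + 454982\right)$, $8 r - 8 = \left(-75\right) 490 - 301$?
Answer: $- \frac{37091}{2246405563392} \approx -1.6511 \cdot 10^{-8}$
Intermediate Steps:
$r = - \frac{37043}{8}$ ($r = 1 + \frac{\left(-75\right) 490 - 301}{8} = 1 + \frac{-36750 - 301}{8} = 1 + \frac{1}{8} \left(-37051\right) = 1 - \frac{37051}{8} = - \frac{37043}{8} \approx -4630.4$)
$d = -280800695424$ ($d = \left(-764096\right) 367494 = -280800695424$)
$a = \frac{37091}{8}$ ($a = 6 - - \frac{37043}{8} = 6 + \frac{37043}{8} = \frac{37091}{8} \approx 4636.4$)
$\frac{a}{d} = \frac{37091}{8 \left(-280800695424\right)} = \frac{37091}{8} \left(- \frac{1}{280800695424}\right) = - \frac{37091}{2246405563392}$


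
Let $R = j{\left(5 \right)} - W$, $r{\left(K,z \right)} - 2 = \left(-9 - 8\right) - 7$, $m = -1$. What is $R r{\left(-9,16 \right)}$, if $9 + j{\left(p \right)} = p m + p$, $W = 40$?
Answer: $1078$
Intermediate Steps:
$j{\left(p \right)} = -9$ ($j{\left(p \right)} = -9 + \left(p \left(-1\right) + p\right) = -9 + \left(- p + p\right) = -9 + 0 = -9$)
$r{\left(K,z \right)} = -22$ ($r{\left(K,z \right)} = 2 - 24 = -22$)
$R = -49$ ($R = -9 - 40 = -49$)
$R r{\left(-9,16 \right)} = \left(-49\right) \left(-22\right) = 1078$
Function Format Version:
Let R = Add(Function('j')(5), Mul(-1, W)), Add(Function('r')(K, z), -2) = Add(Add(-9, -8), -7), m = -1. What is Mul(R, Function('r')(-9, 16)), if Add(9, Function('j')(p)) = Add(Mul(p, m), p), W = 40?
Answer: 1078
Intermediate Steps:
Function('j')(p) = -9 (Function('j')(p) = Add(-9, Add(Mul(p, -1), p)) = Add(-9, Add(Mul(-1, p), p)) = Add(-9, 0) = -9)
Function('r')(K, z) = -22 (Function('r')(K, z) = Add(2, Add(Add(-9, -8), -7)) = Add(2, Add(-17, -7)) = Add(2, -24) = -22)
R = -49 (R = Add(-9, Mul(-1, 40)) = Add(-9, -40) = -49)
Mul(R, Function('r')(-9, 16)) = Mul(-49, -22) = 1078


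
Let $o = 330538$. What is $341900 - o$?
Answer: $11362$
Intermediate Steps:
$341900 - o = 341900 - 330538 = 11362$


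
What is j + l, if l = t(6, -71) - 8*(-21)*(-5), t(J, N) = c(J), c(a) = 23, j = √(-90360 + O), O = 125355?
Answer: -817 + √34995 ≈ -629.93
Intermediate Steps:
j = √34995 (j = √(-90360 + 125355) = √34995 ≈ 187.07)
t(J, N) = 23
l = -817 (l = 23 - 8*(-21)*(-5) = 23 + 168*(-5) = 23 - 840 = -817)
j + l = √34995 - 817 = -817 + √34995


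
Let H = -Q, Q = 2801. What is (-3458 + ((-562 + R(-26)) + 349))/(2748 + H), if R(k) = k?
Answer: 3697/53 ≈ 69.755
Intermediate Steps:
H = -2801 (H = -1*2801 = -2801)
(-3458 + ((-562 + R(-26)) + 349))/(2748 + H) = (-3458 + ((-562 - 26) + 349))/(2748 - 2801) = (-3458 + (-588 + 349))/(-53) = (-3458 - 239)*(-1/53) = -3697*(-1/53) = 3697/53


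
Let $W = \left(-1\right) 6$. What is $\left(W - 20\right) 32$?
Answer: $-832$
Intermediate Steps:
$W = -6$
$\left(W - 20\right) 32 = \left(-6 - 20\right) 32 = \left(-26\right) 32 = -832$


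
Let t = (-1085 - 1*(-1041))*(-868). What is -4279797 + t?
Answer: -4241605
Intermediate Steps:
t = 38192 (t = (-1085 + 1041)*(-868) = -44*(-868) = 38192)
-4279797 + t = -4279797 + 38192 = -4241605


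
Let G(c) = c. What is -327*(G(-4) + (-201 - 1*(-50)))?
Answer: 50685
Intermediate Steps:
-327*(G(-4) + (-201 - 1*(-50))) = -327*(-4 + (-201 - 1*(-50))) = -327*(-4 + (-201 + 50)) = -327*(-4 - 151) = -327*(-155) = 50685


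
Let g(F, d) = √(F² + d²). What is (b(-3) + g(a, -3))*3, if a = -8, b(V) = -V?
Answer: 9 + 3*√73 ≈ 34.632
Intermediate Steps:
(b(-3) + g(a, -3))*3 = (-1*(-3) + √((-8)² + (-3)²))*3 = (3 + √(64 + 9))*3 = (3 + √73)*3 = 9 + 3*√73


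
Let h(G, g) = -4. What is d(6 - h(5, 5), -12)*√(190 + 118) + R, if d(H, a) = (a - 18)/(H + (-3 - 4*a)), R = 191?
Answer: 191 - 12*√77/11 ≈ 181.43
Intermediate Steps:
d(H, a) = (-18 + a)/(-3 + H - 4*a)
d(6 - h(5, 5), -12)*√(190 + 118) + R = ((18 - 1*(-12))/(3 - (6 - 1*(-4)) + 4*(-12)))*√(190 + 118) + 191 = ((18 + 12)/(3 - (6 + 4) - 48))*√308 + 191 = (30/(3 - 1*10 - 48))*(2*√77) + 191 = (30/(3 - 10 - 48))*(2*√77) + 191 = (30/(-55))*(2*√77) + 191 = (-1/55*30)*(2*√77) + 191 = -12*√77/11 + 191 = 191 - 12*√77/11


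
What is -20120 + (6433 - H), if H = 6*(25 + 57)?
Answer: -14179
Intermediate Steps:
H = 492 (H = 6*82 = 492)
-20120 + (6433 - H) = -20120 + (6433 - 1*492) = -20120 + (6433 - 492) = -20120 + 5941 = -14179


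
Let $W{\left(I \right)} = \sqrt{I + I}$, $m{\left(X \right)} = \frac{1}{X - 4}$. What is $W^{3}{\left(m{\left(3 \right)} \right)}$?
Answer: $- 2 i \sqrt{2} \approx - 2.8284 i$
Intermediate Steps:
$m{\left(X \right)} = \frac{1}{-4 + X}$
$W{\left(I \right)} = \sqrt{2} \sqrt{I}$ ($W{\left(I \right)} = \sqrt{2 I} = \sqrt{2} \sqrt{I}$)
$W^{3}{\left(m{\left(3 \right)} \right)} = \left(\sqrt{2} \sqrt{\frac{1}{-4 + 3}}\right)^{3} = \left(\sqrt{2} \sqrt{\frac{1}{-1}}\right)^{3} = \left(\sqrt{2} \sqrt{-1}\right)^{3} = \left(\sqrt{2} i\right)^{3} = \left(i \sqrt{2}\right)^{3} = - 2 i \sqrt{2}$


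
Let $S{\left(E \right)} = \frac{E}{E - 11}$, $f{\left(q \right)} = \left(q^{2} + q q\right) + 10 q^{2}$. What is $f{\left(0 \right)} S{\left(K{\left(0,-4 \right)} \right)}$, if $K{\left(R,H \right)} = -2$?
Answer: $0$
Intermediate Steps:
$f{\left(q \right)} = 12 q^{2}$ ($f{\left(q \right)} = \left(q^{2} + q^{2}\right) + 10 q^{2} = 2 q^{2} + 10 q^{2} = 12 q^{2}$)
$S{\left(E \right)} = \frac{E}{-11 + E}$
$f{\left(0 \right)} S{\left(K{\left(0,-4 \right)} \right)} = 12 \cdot 0^{2} \left(- \frac{2}{-11 - 2}\right) = 12 \cdot 0 \left(- \frac{2}{-13}\right) = 0 \left(\left(-2\right) \left(- \frac{1}{13}\right)\right) = 0 \cdot \frac{2}{13} = 0$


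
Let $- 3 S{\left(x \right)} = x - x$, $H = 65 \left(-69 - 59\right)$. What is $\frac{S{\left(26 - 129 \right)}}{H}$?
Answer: $0$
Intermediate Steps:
$H = -8320$ ($H = 65 \left(-128\right) = -8320$)
$S{\left(x \right)} = 0$ ($S{\left(x \right)} = - \frac{x - x}{3} = \left(- \frac{1}{3}\right) 0 = 0$)
$\frac{S{\left(26 - 129 \right)}}{H} = \frac{0}{-8320} = 0 \left(- \frac{1}{8320}\right) = 0$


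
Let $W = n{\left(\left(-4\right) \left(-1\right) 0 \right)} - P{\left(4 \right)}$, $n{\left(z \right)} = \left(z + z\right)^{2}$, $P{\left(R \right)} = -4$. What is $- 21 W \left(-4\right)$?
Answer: $336$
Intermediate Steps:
$n{\left(z \right)} = 4 z^{2}$ ($n{\left(z \right)} = \left(2 z\right)^{2} = 4 z^{2}$)
$W = 4$ ($W = 4 \left(\left(-4\right) \left(-1\right) 0\right)^{2} - -4 = 4 \left(4 \cdot 0\right)^{2} + 4 = 4 \cdot 0^{2} + 4 = 4 \cdot 0 + 4 = 0 + 4 = 4$)
$- 21 W \left(-4\right) = \left(-21\right) 4 \left(-4\right) = \left(-84\right) \left(-4\right) = 336$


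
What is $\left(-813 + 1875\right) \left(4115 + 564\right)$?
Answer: $4969098$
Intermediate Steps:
$\left(-813 + 1875\right) \left(4115 + 564\right) = 1062 \cdot 4679 = 4969098$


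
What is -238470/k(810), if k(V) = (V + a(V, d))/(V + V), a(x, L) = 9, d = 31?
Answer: -42924600/91 ≈ -4.7170e+5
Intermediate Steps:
k(V) = (9 + V)/(2*V) (k(V) = (V + 9)/(V + V) = (9 + V)/((2*V)) = (9 + V)*(1/(2*V)) = (9 + V)/(2*V))
-238470/k(810) = -238470*1620/(9 + 810) = -238470/((½)*(1/810)*819) = -238470/91/180 = -238470*180/91 = -42924600/91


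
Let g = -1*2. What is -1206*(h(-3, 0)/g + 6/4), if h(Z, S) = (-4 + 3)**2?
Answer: -1206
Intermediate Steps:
g = -2
h(Z, S) = 1 (h(Z, S) = (-1)**2 = 1)
-1206*(h(-3, 0)/g + 6/4) = -1206*(1/(-2) + 6/4) = -1206*(1*(-1/2) + 6*(1/4)) = -1206*(-1/2 + 3/2) = -1206*1 = -1206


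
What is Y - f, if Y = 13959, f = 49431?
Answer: -35472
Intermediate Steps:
Y - f = 13959 - 1*49431 = 13959 - 49431 = -35472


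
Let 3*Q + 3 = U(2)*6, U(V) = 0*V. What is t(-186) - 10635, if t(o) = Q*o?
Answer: -10449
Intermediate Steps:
U(V) = 0
Q = -1 (Q = -1 + (0*6)/3 = -1 + (⅓)*0 = -1 + 0 = -1)
t(o) = -o
t(-186) - 10635 = -1*(-186) - 10635 = 186 - 10635 = -10449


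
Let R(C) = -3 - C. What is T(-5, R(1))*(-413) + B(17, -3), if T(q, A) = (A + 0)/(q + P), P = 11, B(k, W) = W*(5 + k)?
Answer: 628/3 ≈ 209.33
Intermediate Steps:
T(q, A) = A/(11 + q) (T(q, A) = (A + 0)/(q + 11) = A/(11 + q))
T(-5, R(1))*(-413) + B(17, -3) = ((-3 - 1*1)/(11 - 5))*(-413) - 3*(5 + 17) = ((-3 - 1)/6)*(-413) - 3*22 = -4*1/6*(-413) - 66 = -2/3*(-413) - 66 = 826/3 - 66 = 628/3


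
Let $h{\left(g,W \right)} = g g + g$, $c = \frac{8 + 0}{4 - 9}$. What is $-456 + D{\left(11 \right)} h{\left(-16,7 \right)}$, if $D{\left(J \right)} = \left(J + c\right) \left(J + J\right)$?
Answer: $49176$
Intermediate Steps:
$c = - \frac{8}{5}$ ($c = \frac{8}{-5} = 8 \left(- \frac{1}{5}\right) = - \frac{8}{5} \approx -1.6$)
$h{\left(g,W \right)} = g + g^{2}$ ($h{\left(g,W \right)} = g^{2} + g = g + g^{2}$)
$D{\left(J \right)} = 2 J \left(- \frac{8}{5} + J\right)$ ($D{\left(J \right)} = \left(J - \frac{8}{5}\right) \left(J + J\right) = \left(- \frac{8}{5} + J\right) 2 J = 2 J \left(- \frac{8}{5} + J\right)$)
$-456 + D{\left(11 \right)} h{\left(-16,7 \right)} = -456 + \frac{2}{5} \cdot 11 \left(-8 + 5 \cdot 11\right) \left(- 16 \left(1 - 16\right)\right) = -456 + \frac{2}{5} \cdot 11 \left(-8 + 55\right) \left(\left(-16\right) \left(-15\right)\right) = -456 + \frac{2}{5} \cdot 11 \cdot 47 \cdot 240 = -456 + \frac{1034}{5} \cdot 240 = -456 + 49632 = 49176$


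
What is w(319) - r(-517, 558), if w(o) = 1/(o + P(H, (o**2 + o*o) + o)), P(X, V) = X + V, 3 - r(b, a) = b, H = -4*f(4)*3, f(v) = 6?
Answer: -106125759/204088 ≈ -520.00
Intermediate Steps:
H = -72 (H = -4*6*3 = -24*3 = -72)
r(b, a) = 3 - b
P(X, V) = V + X
w(o) = 1/(-72 + 2*o + 2*o**2) (w(o) = 1/(o + (((o**2 + o*o) + o) - 72)) = 1/(o + (((o**2 + o**2) + o) - 72)) = 1/(o + ((2*o**2 + o) - 72)) = 1/(o + ((o + 2*o**2) - 72)) = 1/(o + (-72 + o + 2*o**2)) = 1/(-72 + 2*o + 2*o**2))
w(319) - r(-517, 558) = 1/(-72 + 319 + 319*(1 + 2*319)) - (3 - 1*(-517)) = 1/(-72 + 319 + 319*(1 + 638)) - (3 + 517) = 1/(-72 + 319 + 319*639) - 1*520 = 1/(-72 + 319 + 203841) - 520 = 1/204088 - 520 = -106125759/204088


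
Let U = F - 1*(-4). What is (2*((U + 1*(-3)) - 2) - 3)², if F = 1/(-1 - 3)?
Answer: 121/4 ≈ 30.250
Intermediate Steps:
F = -¼ (F = 1/(-4) = -¼ ≈ -0.25000)
U = 15/4 (U = -¼ - 1*(-4) = -¼ + 4 = 15/4 ≈ 3.7500)
(2*((U + 1*(-3)) - 2) - 3)² = (2*((15/4 + 1*(-3)) - 2) - 3)² = (2*((15/4 - 3) - 2) - 3)² = (2*(¾ - 2) - 3)² = (2*(-5/4) - 3)² = (-5/2 - 3)² = (-11/2)² = 121/4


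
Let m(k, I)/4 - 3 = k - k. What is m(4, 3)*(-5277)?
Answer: -63324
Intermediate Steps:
m(k, I) = 12 (m(k, I) = 12 + 4*(k - k) = 12 + 4*0 = 12 + 0 = 12)
m(4, 3)*(-5277) = 12*(-5277) = -63324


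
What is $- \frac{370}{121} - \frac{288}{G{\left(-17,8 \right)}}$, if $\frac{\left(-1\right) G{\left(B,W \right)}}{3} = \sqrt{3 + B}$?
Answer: $- \frac{370}{121} - \frac{48 i \sqrt{14}}{7} \approx -3.0578 - 25.657 i$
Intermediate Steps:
$G{\left(B,W \right)} = - 3 \sqrt{3 + B}$
$- \frac{370}{121} - \frac{288}{G{\left(-17,8 \right)}} = - \frac{370}{121} - \frac{288}{\left(-3\right) \sqrt{3 - 17}} = \left(-370\right) \frac{1}{121} - \frac{288}{\left(-3\right) \sqrt{-14}} = - \frac{370}{121} - \frac{288}{\left(-3\right) i \sqrt{14}} = - \frac{370}{121} - 288 \frac{i \sqrt{14}}{42} = - \frac{370}{121} - \frac{48 i \sqrt{14}}{7}$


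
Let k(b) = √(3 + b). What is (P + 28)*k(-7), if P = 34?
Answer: 124*I ≈ 124.0*I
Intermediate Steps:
(P + 28)*k(-7) = (34 + 28)*√(3 - 7) = 62*√(-4) = 62*(2*I) = 124*I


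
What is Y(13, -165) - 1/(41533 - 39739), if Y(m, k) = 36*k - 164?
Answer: -10950577/1794 ≈ -6104.0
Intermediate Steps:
Y(m, k) = -164 + 36*k
Y(13, -165) - 1/(41533 - 39739) = (-164 + 36*(-165)) - 1/(41533 - 39739) = (-164 - 5940) - 1/1794 = -6104 - 1*1/1794 = -6104 - 1/1794 = -10950577/1794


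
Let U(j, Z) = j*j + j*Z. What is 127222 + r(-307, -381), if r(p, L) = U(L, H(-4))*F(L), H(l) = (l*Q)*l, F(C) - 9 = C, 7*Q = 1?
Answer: -374840978/7 ≈ -5.3549e+7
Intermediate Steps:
Q = ⅐ (Q = (⅐)*1 = ⅐ ≈ 0.14286)
F(C) = 9 + C
H(l) = l²/7 (H(l) = (l*(⅐))*l = (l/7)*l = l²/7)
U(j, Z) = j² + Z*j
r(p, L) = L*(9 + L)*(16/7 + L) (r(p, L) = (L*((⅐)*(-4)² + L))*(9 + L) = (L*((⅐)*16 + L))*(9 + L) = (L*(16/7 + L))*(9 + L) = L*(9 + L)*(16/7 + L))
127222 + r(-307, -381) = 127222 + (⅐)*(-381)*(9 - 381)*(16 + 7*(-381)) = 127222 + (⅐)*(-381)*(-372)*(16 - 2667) = 127222 + (⅐)*(-381)*(-372)*(-2651) = 127222 - 375731532/7 = -374840978/7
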